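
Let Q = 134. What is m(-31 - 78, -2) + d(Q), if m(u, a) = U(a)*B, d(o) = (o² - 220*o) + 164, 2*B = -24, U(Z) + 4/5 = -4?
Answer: -56512/5 ≈ -11302.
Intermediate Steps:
U(Z) = -24/5 (U(Z) = -⅘ - 4 = -24/5)
B = -12 (B = (½)*(-24) = -12)
d(o) = 164 + o² - 220*o
m(u, a) = 288/5 (m(u, a) = -24/5*(-12) = 288/5)
m(-31 - 78, -2) + d(Q) = 288/5 + (164 + 134² - 220*134) = 288/5 + (164 + 17956 - 29480) = 288/5 - 11360 = -56512/5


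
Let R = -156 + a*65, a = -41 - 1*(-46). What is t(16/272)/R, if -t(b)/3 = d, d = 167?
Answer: -501/169 ≈ -2.9645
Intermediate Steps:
a = 5 (a = -41 + 46 = 5)
t(b) = -501 (t(b) = -3*167 = -501)
R = 169 (R = -156 + 5*65 = -156 + 325 = 169)
t(16/272)/R = -501/169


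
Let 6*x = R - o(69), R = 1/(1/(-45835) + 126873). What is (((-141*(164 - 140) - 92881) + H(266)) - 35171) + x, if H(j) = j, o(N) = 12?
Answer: -4576767338918693/34891343724 ≈ -1.3117e+5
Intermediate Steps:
R = 45835/5815223954 (R = 1/(-1/45835 + 126873) = 1/(5815223954/45835) = 45835/5815223954 ≈ 7.8819e-6)
x = -69782641613/34891343724 (x = (45835/5815223954 - 1*12)/6 = (45835/5815223954 - 12)/6 = (1/6)*(-69782641613/5815223954) = -69782641613/34891343724 ≈ -2.0000)
(((-141*(164 - 140) - 92881) + H(266)) - 35171) + x = (((-141*(164 - 140) - 92881) + 266) - 35171) - 69782641613/34891343724 = (((-141*24 - 92881) + 266) - 35171) - 69782641613/34891343724 = (((-3384 - 92881) + 266) - 35171) - 69782641613/34891343724 = ((-96265 + 266) - 35171) - 69782641613/34891343724 = (-95999 - 35171) - 69782641613/34891343724 = -131170 - 69782641613/34891343724 = -4576767338918693/34891343724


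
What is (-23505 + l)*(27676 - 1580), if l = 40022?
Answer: 431027632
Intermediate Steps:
(-23505 + l)*(27676 - 1580) = (-23505 + 40022)*(27676 - 1580) = 16517*26096 = 431027632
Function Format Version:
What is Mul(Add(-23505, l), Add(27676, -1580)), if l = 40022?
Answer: 431027632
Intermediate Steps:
Mul(Add(-23505, l), Add(27676, -1580)) = Mul(Add(-23505, 40022), Add(27676, -1580)) = Mul(16517, 26096) = 431027632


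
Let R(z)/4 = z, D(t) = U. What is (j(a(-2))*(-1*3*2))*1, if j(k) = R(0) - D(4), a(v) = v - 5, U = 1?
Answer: 6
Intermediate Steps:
D(t) = 1
a(v) = -5 + v
R(z) = 4*z
j(k) = -1 (j(k) = 4*0 - 1*1 = 0 - 1 = -1)
(j(a(-2))*(-1*3*2))*1 = -(-1*3)*2*1 = -(-3)*2*1 = -1*(-6)*1 = 6*1 = 6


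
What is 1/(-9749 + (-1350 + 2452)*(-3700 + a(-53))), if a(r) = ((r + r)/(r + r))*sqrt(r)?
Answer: -4087149/16704851311613 - 1102*I*sqrt(53)/16704851311613 ≈ -2.4467e-7 - 4.8026e-10*I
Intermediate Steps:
a(r) = sqrt(r) (a(r) = ((2*r)/((2*r)))*sqrt(r) = ((2*r)*(1/(2*r)))*sqrt(r) = 1*sqrt(r) = sqrt(r))
1/(-9749 + (-1350 + 2452)*(-3700 + a(-53))) = 1/(-9749 + (-1350 + 2452)*(-3700 + sqrt(-53))) = 1/(-9749 + 1102*(-3700 + I*sqrt(53))) = 1/(-9749 + (-4077400 + 1102*I*sqrt(53))) = 1/(-4087149 + 1102*I*sqrt(53))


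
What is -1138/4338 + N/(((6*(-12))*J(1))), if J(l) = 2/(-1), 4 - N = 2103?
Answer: -514963/34704 ≈ -14.839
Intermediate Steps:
N = -2099 (N = 4 - 1*2103 = 4 - 2103 = -2099)
J(l) = -2 (J(l) = 2*(-1) = -2)
-1138/4338 + N/(((6*(-12))*J(1))) = -1138/4338 - 2099/((6*(-12))*(-2)) = -1138*1/4338 - 2099/((-72*(-2))) = -569/2169 - 2099/144 = -514963/34704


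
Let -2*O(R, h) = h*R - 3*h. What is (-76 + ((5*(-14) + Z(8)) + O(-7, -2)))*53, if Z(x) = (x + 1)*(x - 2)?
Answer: -5406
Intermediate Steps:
O(R, h) = 3*h/2 - R*h/2 (O(R, h) = -(h*R - 3*h)/2 = -(R*h - 3*h)/2 = -(-3*h + R*h)/2 = 3*h/2 - R*h/2)
Z(x) = (1 + x)*(-2 + x)
(-76 + ((5*(-14) + Z(8)) + O(-7, -2)))*53 = (-76 + ((5*(-14) + (-2 + 8² - 1*8)) + (½)*(-2)*(3 - 1*(-7))))*53 = (-76 + ((-70 + (-2 + 64 - 8)) + (½)*(-2)*(3 + 7)))*53 = (-76 + ((-70 + 54) + (½)*(-2)*10))*53 = (-76 + (-16 - 10))*53 = (-76 - 26)*53 = -102*53 = -5406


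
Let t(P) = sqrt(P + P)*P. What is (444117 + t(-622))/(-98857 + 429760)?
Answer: 148039/110301 - 1244*I*sqrt(311)/330903 ≈ 1.3421 - 0.066298*I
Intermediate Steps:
t(P) = sqrt(2)*P**(3/2) (t(P) = sqrt(2*P)*P = (sqrt(2)*sqrt(P))*P = sqrt(2)*P**(3/2))
(444117 + t(-622))/(-98857 + 429760) = (444117 + sqrt(2)*(-622)**(3/2))/(-98857 + 429760) = (444117 + sqrt(2)*(-622*I*sqrt(622)))/330903 = (444117 - 1244*I*sqrt(311))*(1/330903) = 148039/110301 - 1244*I*sqrt(311)/330903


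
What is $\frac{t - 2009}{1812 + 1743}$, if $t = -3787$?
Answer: $- \frac{644}{395} \approx -1.6304$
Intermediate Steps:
$\frac{t - 2009}{1812 + 1743} = \frac{-3787 - 2009}{1812 + 1743} = - \frac{5796}{3555} = \left(-5796\right) \frac{1}{3555} = - \frac{644}{395}$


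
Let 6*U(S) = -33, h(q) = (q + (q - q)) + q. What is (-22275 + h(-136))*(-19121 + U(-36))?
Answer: 862490391/2 ≈ 4.3125e+8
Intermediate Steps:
h(q) = 2*q (h(q) = (q + 0) + q = q + q = 2*q)
U(S) = -11/2 (U(S) = (1/6)*(-33) = -11/2)
(-22275 + h(-136))*(-19121 + U(-36)) = (-22275 + 2*(-136))*(-19121 - 11/2) = (-22275 - 272)*(-38253/2) = -22547*(-38253/2) = 862490391/2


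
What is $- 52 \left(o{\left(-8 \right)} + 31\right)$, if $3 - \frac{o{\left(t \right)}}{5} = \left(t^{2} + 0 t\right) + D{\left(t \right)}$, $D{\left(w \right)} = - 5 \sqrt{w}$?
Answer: $14248 - 2600 i \sqrt{2} \approx 14248.0 - 3677.0 i$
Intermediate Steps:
$o{\left(t \right)} = 15 - 5 t^{2} + 25 \sqrt{t}$ ($o{\left(t \right)} = 15 - 5 \left(\left(t^{2} + 0 t\right) - 5 \sqrt{t}\right) = 15 - 5 \left(\left(t^{2} + 0\right) - 5 \sqrt{t}\right) = 15 - 5 \left(t^{2} - 5 \sqrt{t}\right) = 15 + \left(- 5 t^{2} + 25 \sqrt{t}\right) = 15 - 5 t^{2} + 25 \sqrt{t}$)
$- 52 \left(o{\left(-8 \right)} + 31\right) = - 52 \left(\left(15 - 5 \left(-8\right)^{2} + 25 \sqrt{-8}\right) + 31\right) = - 52 \left(\left(15 - 320 + 25 \cdot 2 i \sqrt{2}\right) + 31\right) = - 52 \left(\left(15 - 320 + 50 i \sqrt{2}\right) + 31\right) = - 52 \left(\left(-305 + 50 i \sqrt{2}\right) + 31\right) = - 52 \left(-274 + 50 i \sqrt{2}\right) = 14248 - 2600 i \sqrt{2}$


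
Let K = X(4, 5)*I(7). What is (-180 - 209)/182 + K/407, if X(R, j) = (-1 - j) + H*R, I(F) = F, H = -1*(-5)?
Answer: -140487/74074 ≈ -1.8966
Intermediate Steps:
H = 5
X(R, j) = -1 - j + 5*R (X(R, j) = (-1 - j) + 5*R = -1 - j + 5*R)
K = 98 (K = (-1 - 1*5 + 5*4)*7 = (-1 - 5 + 20)*7 = 14*7 = 98)
(-180 - 209)/182 + K/407 = (-180 - 209)/182 + 98/407 = -389*1/182 + 98*(1/407) = -389/182 + 98/407 = -140487/74074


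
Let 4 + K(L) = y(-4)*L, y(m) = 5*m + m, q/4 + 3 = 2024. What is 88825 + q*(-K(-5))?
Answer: -848919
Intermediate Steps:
q = 8084 (q = -12 + 4*2024 = -12 + 8096 = 8084)
y(m) = 6*m
K(L) = -4 - 24*L (K(L) = -4 + (6*(-4))*L = -4 - 24*L)
88825 + q*(-K(-5)) = 88825 + 8084*(-(-4 - 24*(-5))) = 88825 + 8084*(-(-4 + 120)) = 88825 + 8084*(-1*116) = 88825 + 8084*(-116) = 88825 - 937744 = -848919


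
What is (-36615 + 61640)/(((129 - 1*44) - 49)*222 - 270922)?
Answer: -5005/52586 ≈ -0.095177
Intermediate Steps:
(-36615 + 61640)/(((129 - 1*44) - 49)*222 - 270922) = 25025/(((129 - 44) - 49)*222 - 270922) = 25025/((85 - 49)*222 - 270922) = 25025/(36*222 - 270922) = 25025/(7992 - 270922) = 25025/(-262930) = 25025*(-1/262930) = -5005/52586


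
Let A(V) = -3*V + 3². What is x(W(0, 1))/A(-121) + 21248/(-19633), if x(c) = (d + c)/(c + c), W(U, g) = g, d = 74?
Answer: -4778679/4868984 ≈ -0.98145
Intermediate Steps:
x(c) = (74 + c)/(2*c) (x(c) = (74 + c)/(c + c) = (74 + c)/((2*c)) = (74 + c)*(1/(2*c)) = (74 + c)/(2*c))
A(V) = 9 - 3*V (A(V) = -3*V + 9 = 9 - 3*V)
x(W(0, 1))/A(-121) + 21248/(-19633) = ((½)*(74 + 1)/1)/(9 - 3*(-121)) + 21248/(-19633) = ((½)*1*75)/(9 + 363) + 21248*(-1/19633) = (75/2)/372 - 21248/19633 = (75/2)*(1/372) - 21248/19633 = 25/248 - 21248/19633 = -4778679/4868984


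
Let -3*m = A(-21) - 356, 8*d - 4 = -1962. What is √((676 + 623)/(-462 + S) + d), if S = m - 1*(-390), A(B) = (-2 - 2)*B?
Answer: I*√137326/28 ≈ 13.235*I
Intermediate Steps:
d = -979/4 (d = ½ + (⅛)*(-1962) = ½ - 981/4 = -979/4 ≈ -244.75)
A(B) = -4*B
m = 272/3 (m = -(-4*(-21) - 356)/3 = -(84 - 356)/3 = -⅓*(-272) = 272/3 ≈ 90.667)
S = 1442/3 (S = 272/3 - 1*(-390) = 272/3 + 390 = 1442/3 ≈ 480.67)
√((676 + 623)/(-462 + S) + d) = √((676 + 623)/(-462 + 1442/3) - 979/4) = √(1299/(56/3) - 979/4) = √(1299*(3/56) - 979/4) = √(3897/56 - 979/4) = √(-9809/56) = I*√137326/28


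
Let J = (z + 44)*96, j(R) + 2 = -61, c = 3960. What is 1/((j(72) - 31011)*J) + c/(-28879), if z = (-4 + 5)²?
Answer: -531589161679/3876707718720 ≈ -0.13712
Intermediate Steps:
j(R) = -63 (j(R) = -2 - 61 = -63)
z = 1 (z = 1² = 1)
J = 4320 (J = (1 + 44)*96 = 45*96 = 4320)
1/((j(72) - 31011)*J) + c/(-28879) = 1/(-63 - 31011*4320) + 3960/(-28879) = (1/4320)/(-31074) + 3960*(-1/28879) = -1/31074*1/4320 - 3960/28879 = -1/134239680 - 3960/28879 = -531589161679/3876707718720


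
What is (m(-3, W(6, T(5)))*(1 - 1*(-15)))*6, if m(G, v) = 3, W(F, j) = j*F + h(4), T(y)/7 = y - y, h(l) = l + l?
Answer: 288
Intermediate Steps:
h(l) = 2*l
T(y) = 0 (T(y) = 7*(y - y) = 7*0 = 0)
W(F, j) = 8 + F*j (W(F, j) = j*F + 2*4 = F*j + 8 = 8 + F*j)
(m(-3, W(6, T(5)))*(1 - 1*(-15)))*6 = (3*(1 - 1*(-15)))*6 = (3*(1 + 15))*6 = (3*16)*6 = 48*6 = 288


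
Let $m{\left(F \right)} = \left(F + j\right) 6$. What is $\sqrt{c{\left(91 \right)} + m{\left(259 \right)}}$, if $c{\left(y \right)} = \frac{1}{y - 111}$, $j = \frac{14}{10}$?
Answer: $\frac{\sqrt{156235}}{10} \approx 39.527$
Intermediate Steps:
$j = \frac{7}{5}$ ($j = 14 \cdot \frac{1}{10} = \frac{7}{5} \approx 1.4$)
$m{\left(F \right)} = \frac{42}{5} + 6 F$ ($m{\left(F \right)} = \left(F + \frac{7}{5}\right) 6 = \left(\frac{7}{5} + F\right) 6 = \frac{42}{5} + 6 F$)
$c{\left(y \right)} = \frac{1}{-111 + y}$
$\sqrt{c{\left(91 \right)} + m{\left(259 \right)}} = \sqrt{\frac{1}{-111 + 91} + \left(\frac{42}{5} + 6 \cdot 259\right)} = \sqrt{\frac{1}{-20} + \left(\frac{42}{5} + 1554\right)} = \sqrt{- \frac{1}{20} + \frac{7812}{5}} = \sqrt{\frac{31247}{20}} = \frac{\sqrt{156235}}{10}$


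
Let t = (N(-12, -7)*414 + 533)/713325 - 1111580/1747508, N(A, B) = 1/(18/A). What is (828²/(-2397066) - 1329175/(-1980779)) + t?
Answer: -8832430309032968715187/35230057408392731958675 ≈ -0.25071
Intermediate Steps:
N(A, B) = A/18
t = -198117173486/311635286025 (t = (((1/18)*(-12))*414 + 533)/713325 - 1111580/1747508 = (-⅔*414 + 533)*(1/713325) - 1111580*1/1747508 = (-276 + 533)*(1/713325) - 277895/436877 = 257*(1/713325) - 277895/436877 = 257/713325 - 277895/436877 = -198117173486/311635286025 ≈ -0.63573)
(828²/(-2397066) - 1329175/(-1980779)) + t = (828²/(-2397066) - 1329175/(-1980779)) - 198117173486/311635286025 = (685584*(-1/2397066) - 1329175*(-1/1980779)) - 198117173486/311635286025 = (-114264/399511 + 1329175/1980779) - 198117173486/311635286025 = 304688301769/791342999069 - 198117173486/311635286025 = -8832430309032968715187/35230057408392731958675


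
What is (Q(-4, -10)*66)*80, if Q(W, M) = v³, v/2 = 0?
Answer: 0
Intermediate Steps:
v = 0 (v = 2*0 = 0)
Q(W, M) = 0 (Q(W, M) = 0³ = 0)
(Q(-4, -10)*66)*80 = (0*66)*80 = 0*80 = 0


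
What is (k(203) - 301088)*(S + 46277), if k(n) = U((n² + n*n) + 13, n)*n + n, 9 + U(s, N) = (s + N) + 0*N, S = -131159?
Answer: -1398175455180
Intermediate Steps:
U(s, N) = -9 + N + s (U(s, N) = -9 + ((s + N) + 0*N) = -9 + ((N + s) + 0) = -9 + (N + s) = -9 + N + s)
k(n) = n + n*(4 + n + 2*n²) (k(n) = (-9 + n + ((n² + n*n) + 13))*n + n = (-9 + n + ((n² + n²) + 13))*n + n = (-9 + n + (2*n² + 13))*n + n = (-9 + n + (13 + 2*n²))*n + n = (4 + n + 2*n²)*n + n = n*(4 + n + 2*n²) + n = n + n*(4 + n + 2*n²))
(k(203) - 301088)*(S + 46277) = (203*(5 + 203 + 2*203²) - 301088)*(-131159 + 46277) = (203*(5 + 203 + 2*41209) - 301088)*(-84882) = (203*(5 + 203 + 82418) - 301088)*(-84882) = (203*82626 - 301088)*(-84882) = (16773078 - 301088)*(-84882) = 16471990*(-84882) = -1398175455180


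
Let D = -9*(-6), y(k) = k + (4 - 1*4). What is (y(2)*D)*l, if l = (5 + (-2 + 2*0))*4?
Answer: 1296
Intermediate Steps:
y(k) = k (y(k) = k + (4 - 4) = k + 0 = k)
l = 12 (l = (5 + (-2 + 0))*4 = (5 - 2)*4 = 3*4 = 12)
D = 54
(y(2)*D)*l = (2*54)*12 = 108*12 = 1296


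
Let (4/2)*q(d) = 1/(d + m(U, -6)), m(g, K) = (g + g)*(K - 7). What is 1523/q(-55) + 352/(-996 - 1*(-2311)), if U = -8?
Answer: 612840322/1315 ≈ 4.6604e+5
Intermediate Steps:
m(g, K) = 2*g*(-7 + K) (m(g, K) = (2*g)*(-7 + K) = 2*g*(-7 + K))
q(d) = 1/(2*(208 + d)) (q(d) = 1/(2*(d + 2*(-8)*(-7 - 6))) = 1/(2*(d + 2*(-8)*(-13))) = 1/(2*(d + 208)) = 1/(2*(208 + d)))
1523/q(-55) + 352/(-996 - 1*(-2311)) = 1523/((1/(2*(208 - 55)))) + 352/(-996 - 1*(-2311)) = 1523/(((½)/153)) + 352/(-996 + 2311) = 1523/(((½)*(1/153))) + 352/1315 = 1523/(1/306) + 352*(1/1315) = 1523*306 + 352/1315 = 466038 + 352/1315 = 612840322/1315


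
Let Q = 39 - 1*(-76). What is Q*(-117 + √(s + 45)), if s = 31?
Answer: -13455 + 230*√19 ≈ -12452.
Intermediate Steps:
Q = 115 (Q = 39 + 76 = 115)
Q*(-117 + √(s + 45)) = 115*(-117 + √(31 + 45)) = 115*(-117 + √76) = 115*(-117 + 2*√19) = -13455 + 230*√19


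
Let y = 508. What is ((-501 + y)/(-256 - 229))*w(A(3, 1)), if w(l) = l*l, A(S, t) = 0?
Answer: 0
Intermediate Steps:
w(l) = l**2
((-501 + y)/(-256 - 229))*w(A(3, 1)) = ((-501 + 508)/(-256 - 229))*0**2 = (7/(-485))*0 = (7*(-1/485))*0 = -7/485*0 = 0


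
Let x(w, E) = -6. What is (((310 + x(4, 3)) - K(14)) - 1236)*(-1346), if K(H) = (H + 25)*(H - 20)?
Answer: 939508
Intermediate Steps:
K(H) = (-20 + H)*(25 + H) (K(H) = (25 + H)*(-20 + H) = (-20 + H)*(25 + H))
(((310 + x(4, 3)) - K(14)) - 1236)*(-1346) = (((310 - 6) - (-500 + 14**2 + 5*14)) - 1236)*(-1346) = ((304 - (-500 + 196 + 70)) - 1236)*(-1346) = ((304 - 1*(-234)) - 1236)*(-1346) = ((304 + 234) - 1236)*(-1346) = (538 - 1236)*(-1346) = -698*(-1346) = 939508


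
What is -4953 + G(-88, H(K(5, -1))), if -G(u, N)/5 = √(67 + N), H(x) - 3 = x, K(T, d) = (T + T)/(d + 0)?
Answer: -4953 - 10*√15 ≈ -4991.7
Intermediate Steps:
K(T, d) = 2*T/d (K(T, d) = (2*T)/d = 2*T/d)
H(x) = 3 + x
G(u, N) = -5*√(67 + N)
-4953 + G(-88, H(K(5, -1))) = -4953 - 5*√(67 + (3 + 2*5/(-1))) = -4953 - 5*√(67 + (3 + 2*5*(-1))) = -4953 - 5*√(67 + (3 - 10)) = -4953 - 5*√(67 - 7) = -4953 - 10*√15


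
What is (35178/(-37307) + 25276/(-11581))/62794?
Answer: -675184075/13565148166699 ≈ -4.9773e-5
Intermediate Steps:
(35178/(-37307) + 25276/(-11581))/62794 = (35178*(-1/37307) + 25276*(-1/11581))*(1/62794) = (-35178/37307 - 25276/11581)*(1/62794) = -1350368150/432052367*1/62794 = -675184075/13565148166699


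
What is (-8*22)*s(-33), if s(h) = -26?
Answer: 4576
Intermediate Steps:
(-8*22)*s(-33) = -8*22*(-26) = -176*(-26) = 4576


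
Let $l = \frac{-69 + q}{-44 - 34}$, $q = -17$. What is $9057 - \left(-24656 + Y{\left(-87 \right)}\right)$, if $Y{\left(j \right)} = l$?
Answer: $\frac{1314764}{39} \approx 33712.0$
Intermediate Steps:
$l = \frac{43}{39}$ ($l = \frac{-69 - 17}{-44 - 34} = - \frac{86}{-78} = \left(-86\right) \left(- \frac{1}{78}\right) = \frac{43}{39} \approx 1.1026$)
$Y{\left(j \right)} = \frac{43}{39}$
$9057 - \left(-24656 + Y{\left(-87 \right)}\right) = 9057 - \left(-24656 + \frac{43}{39}\right) = 9057 - - \frac{961541}{39} = 9057 + \frac{961541}{39} = \frac{1314764}{39}$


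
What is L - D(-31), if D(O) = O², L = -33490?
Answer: -34451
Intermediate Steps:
L - D(-31) = -33490 - 1*(-31)² = -33490 - 1*961 = -33490 - 961 = -34451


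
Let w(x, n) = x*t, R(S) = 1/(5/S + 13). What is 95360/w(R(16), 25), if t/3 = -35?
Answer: -84632/7 ≈ -12090.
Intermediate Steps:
t = -105 (t = 3*(-35) = -105)
R(S) = 1/(13 + 5/S)
w(x, n) = -105*x (w(x, n) = x*(-105) = -105*x)
95360/w(R(16), 25) = 95360/((-1680/(5 + 13*16))) = 95360/((-1680/(5 + 208))) = 95360/((-1680/213)) = 95360/((-105*16/213)) = 95360/(-560/71) = 95360*(-71/560) = -84632/7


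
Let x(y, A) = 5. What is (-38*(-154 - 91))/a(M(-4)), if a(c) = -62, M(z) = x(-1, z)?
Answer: -4655/31 ≈ -150.16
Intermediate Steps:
M(z) = 5
(-38*(-154 - 91))/a(M(-4)) = -38*(-154 - 91)/(-62) = -38*(-245)*(-1/62) = 9310*(-1/62) = -4655/31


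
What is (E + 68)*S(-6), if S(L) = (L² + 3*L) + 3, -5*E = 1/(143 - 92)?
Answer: 121373/85 ≈ 1427.9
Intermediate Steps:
E = -1/255 (E = -1/(5*(143 - 92)) = -⅕/51 = -⅕*1/51 = -1/255 ≈ -0.0039216)
S(L) = 3 + L² + 3*L
(E + 68)*S(-6) = (-1/255 + 68)*(3 + (-6)² + 3*(-6)) = 17339*(3 + 36 - 18)/255 = (17339/255)*21 = 121373/85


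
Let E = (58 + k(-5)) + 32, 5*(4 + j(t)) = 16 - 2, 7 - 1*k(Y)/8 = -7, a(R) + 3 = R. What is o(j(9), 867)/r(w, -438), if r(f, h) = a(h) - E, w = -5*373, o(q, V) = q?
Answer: 6/3215 ≈ 0.0018663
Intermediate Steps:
a(R) = -3 + R
k(Y) = 112 (k(Y) = 56 - 8*(-7) = 56 + 56 = 112)
j(t) = -6/5 (j(t) = -4 + (16 - 2)/5 = -4 + (⅕)*14 = -4 + 14/5 = -6/5)
E = 202 (E = (58 + 112) + 32 = 170 + 32 = 202)
w = -1865
r(f, h) = -205 + h (r(f, h) = (-3 + h) - 1*202 = (-3 + h) - 202 = -205 + h)
o(j(9), 867)/r(w, -438) = -6/(5*(-205 - 438)) = -6/5/(-643) = -6/5*(-1/643) = 6/3215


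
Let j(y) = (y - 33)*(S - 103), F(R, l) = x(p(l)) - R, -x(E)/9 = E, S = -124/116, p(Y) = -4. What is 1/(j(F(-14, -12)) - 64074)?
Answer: -29/1909452 ≈ -1.5188e-5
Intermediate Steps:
S = -31/29 (S = -124*1/116 = -31/29 ≈ -1.0690)
x(E) = -9*E
F(R, l) = 36 - R (F(R, l) = -9*(-4) - R = 36 - R)
j(y) = 99594/29 - 3018*y/29 (j(y) = (y - 33)*(-31/29 - 103) = (-33 + y)*(-3018/29) = 99594/29 - 3018*y/29)
1/(j(F(-14, -12)) - 64074) = 1/((99594/29 - 3018*(36 - 1*(-14))/29) - 64074) = 1/((99594/29 - 3018*(36 + 14)/29) - 64074) = 1/((99594/29 - 3018/29*50) - 64074) = 1/((99594/29 - 150900/29) - 64074) = 1/(-51306/29 - 64074) = 1/(-1909452/29) = -29/1909452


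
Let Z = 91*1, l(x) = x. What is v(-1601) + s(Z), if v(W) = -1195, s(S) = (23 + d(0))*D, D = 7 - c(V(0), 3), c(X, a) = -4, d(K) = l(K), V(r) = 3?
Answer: -942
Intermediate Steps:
d(K) = K
D = 11 (D = 7 - 1*(-4) = 7 + 4 = 11)
Z = 91
s(S) = 253 (s(S) = (23 + 0)*11 = 23*11 = 253)
v(-1601) + s(Z) = -1195 + 253 = -942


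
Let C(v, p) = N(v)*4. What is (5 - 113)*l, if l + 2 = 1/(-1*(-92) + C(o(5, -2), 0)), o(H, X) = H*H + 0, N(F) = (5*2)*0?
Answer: 4941/23 ≈ 214.83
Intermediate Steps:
N(F) = 0 (N(F) = 10*0 = 0)
o(H, X) = H**2 (o(H, X) = H**2 + 0 = H**2)
C(v, p) = 0 (C(v, p) = 0*4 = 0)
l = -183/92 (l = -2 + 1/(-1*(-92) + 0) = -2 + 1/(92 + 0) = -2 + 1/92 = -183/92 ≈ -1.9891)
(5 - 113)*l = (5 - 113)*(-183/92) = -108*(-183/92) = 4941/23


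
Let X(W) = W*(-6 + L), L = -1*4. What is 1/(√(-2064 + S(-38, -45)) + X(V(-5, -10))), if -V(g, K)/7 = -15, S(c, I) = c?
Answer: -525/552301 - I*√2102/1104602 ≈ -0.00095057 - 4.1506e-5*I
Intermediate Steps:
L = -4
V(g, K) = 105 (V(g, K) = -7*(-15) = 105)
X(W) = -10*W (X(W) = W*(-6 - 4) = W*(-10) = -10*W)
1/(√(-2064 + S(-38, -45)) + X(V(-5, -10))) = 1/(√(-2064 - 38) - 10*105) = 1/(√(-2102) - 1050) = 1/(I*√2102 - 1050) = 1/(-1050 + I*√2102)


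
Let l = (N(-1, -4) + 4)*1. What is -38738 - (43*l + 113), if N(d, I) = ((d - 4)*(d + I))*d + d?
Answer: -37905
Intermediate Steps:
N(d, I) = d + d*(-4 + d)*(I + d) (N(d, I) = ((-4 + d)*(I + d))*d + d = d*(-4 + d)*(I + d) + d = d + d*(-4 + d)*(I + d))
l = -22 (l = (-(1 + (-1)**2 - 4*(-4) - 4*(-1) - 4*(-1)) + 4)*1 = (-(1 + 1 + 16 + 4 + 4) + 4)*1 = (-1*26 + 4)*1 = (-26 + 4)*1 = -22*1 = -22)
-38738 - (43*l + 113) = -38738 - (43*(-22) + 113) = -38738 - (-946 + 113) = -38738 - 1*(-833) = -38738 + 833 = -37905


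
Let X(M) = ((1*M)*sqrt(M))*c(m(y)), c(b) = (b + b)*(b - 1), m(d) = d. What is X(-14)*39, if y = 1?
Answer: 0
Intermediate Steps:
c(b) = 2*b*(-1 + b) (c(b) = (2*b)*(-1 + b) = 2*b*(-1 + b))
X(M) = 0 (X(M) = ((1*M)*sqrt(M))*(2*1*(-1 + 1)) = (M*sqrt(M))*(2*1*0) = M**(3/2)*0 = 0)
X(-14)*39 = 0*39 = 0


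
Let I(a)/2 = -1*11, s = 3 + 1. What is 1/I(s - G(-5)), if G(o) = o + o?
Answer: -1/22 ≈ -0.045455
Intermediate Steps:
G(o) = 2*o
s = 4
I(a) = -22 (I(a) = 2*(-1*11) = 2*(-11) = -22)
1/I(s - G(-5)) = 1/(-22) = -1/22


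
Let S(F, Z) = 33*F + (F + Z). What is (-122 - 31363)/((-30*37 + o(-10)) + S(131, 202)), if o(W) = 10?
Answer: -31485/3556 ≈ -8.8540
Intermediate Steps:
S(F, Z) = Z + 34*F
(-122 - 31363)/((-30*37 + o(-10)) + S(131, 202)) = (-122 - 31363)/((-30*37 + 10) + (202 + 34*131)) = -31485/((-1110 + 10) + (202 + 4454)) = -31485/(-1100 + 4656) = -31485/3556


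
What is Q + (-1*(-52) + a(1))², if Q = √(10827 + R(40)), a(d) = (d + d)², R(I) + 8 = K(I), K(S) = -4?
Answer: 3136 + √10815 ≈ 3240.0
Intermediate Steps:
R(I) = -12 (R(I) = -8 - 4 = -12)
a(d) = 4*d² (a(d) = (2*d)² = 4*d²)
Q = √10815 (Q = √(10827 - 12) = √10815 ≈ 104.00)
Q + (-1*(-52) + a(1))² = √10815 + (-1*(-52) + 4*1²)² = √10815 + (52 + 4*1)² = √10815 + (52 + 4)² = √10815 + 56² = √10815 + 3136 = 3136 + √10815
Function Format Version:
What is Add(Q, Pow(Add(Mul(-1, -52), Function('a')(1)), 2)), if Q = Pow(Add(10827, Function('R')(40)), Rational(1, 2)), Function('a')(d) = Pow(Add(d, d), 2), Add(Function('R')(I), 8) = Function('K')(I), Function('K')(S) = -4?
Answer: Add(3136, Pow(10815, Rational(1, 2))) ≈ 3240.0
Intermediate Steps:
Function('R')(I) = -12 (Function('R')(I) = Add(-8, -4) = -12)
Function('a')(d) = Mul(4, Pow(d, 2)) (Function('a')(d) = Pow(Mul(2, d), 2) = Mul(4, Pow(d, 2)))
Q = Pow(10815, Rational(1, 2)) (Q = Pow(Add(10827, -12), Rational(1, 2)) = Pow(10815, Rational(1, 2)) ≈ 104.00)
Add(Q, Pow(Add(Mul(-1, -52), Function('a')(1)), 2)) = Add(Pow(10815, Rational(1, 2)), Pow(Add(Mul(-1, -52), Mul(4, Pow(1, 2))), 2)) = Add(Pow(10815, Rational(1, 2)), Pow(Add(52, Mul(4, 1)), 2)) = Add(Pow(10815, Rational(1, 2)), Pow(Add(52, 4), 2)) = Add(Pow(10815, Rational(1, 2)), Pow(56, 2)) = Add(Pow(10815, Rational(1, 2)), 3136) = Add(3136, Pow(10815, Rational(1, 2)))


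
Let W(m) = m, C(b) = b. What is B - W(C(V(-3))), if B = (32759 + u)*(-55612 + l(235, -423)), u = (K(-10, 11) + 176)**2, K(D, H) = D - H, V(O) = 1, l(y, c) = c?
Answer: -3181891441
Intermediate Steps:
u = 24025 (u = ((-10 - 1*11) + 176)**2 = ((-10 - 11) + 176)**2 = (-21 + 176)**2 = 155**2 = 24025)
B = -3181891440 (B = (32759 + 24025)*(-55612 - 423) = 56784*(-56035) = -3181891440)
B - W(C(V(-3))) = -3181891440 - 1*1 = -3181891440 - 1 = -3181891441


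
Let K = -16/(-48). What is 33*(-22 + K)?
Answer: -715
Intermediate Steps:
K = 1/3 (K = -16*(-1/48) = 1/3 ≈ 0.33333)
33*(-22 + K) = 33*(-22 + 1/3) = 33*(-65/3) = -715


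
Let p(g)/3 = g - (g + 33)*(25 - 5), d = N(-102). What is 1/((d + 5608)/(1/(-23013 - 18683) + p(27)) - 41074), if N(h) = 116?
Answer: -146728225/6026953781554 ≈ -2.4345e-5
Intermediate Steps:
d = 116
p(g) = -1980 - 57*g (p(g) = 3*(g - (g + 33)*(25 - 5)) = 3*(g - (33 + g)*20) = 3*(g - (660 + 20*g)) = 3*(g + (-660 - 20*g)) = 3*(-660 - 19*g) = -1980 - 57*g)
1/((d + 5608)/(1/(-23013 - 18683) + p(27)) - 41074) = 1/((116 + 5608)/(1/(-23013 - 18683) + (-1980 - 57*27)) - 41074) = 1/(5724/(1/(-41696) + (-1980 - 1539)) - 41074) = 1/(5724/(-1/41696 - 3519) - 41074) = 1/(5724/(-146728225/41696) - 41074) = 1/(5724*(-41696/146728225) - 41074) = 1/(-238667904/146728225 - 41074) = 1/(-6026953781554/146728225) = -146728225/6026953781554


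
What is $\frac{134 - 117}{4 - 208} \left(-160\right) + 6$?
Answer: $\frac{58}{3} \approx 19.333$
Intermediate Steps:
$\frac{134 - 117}{4 - 208} \left(-160\right) + 6 = \frac{17}{-204} \left(-160\right) + 6 = 17 \left(- \frac{1}{204}\right) \left(-160\right) + 6 = \left(- \frac{1}{12}\right) \left(-160\right) + 6 = \frac{40}{3} + 6 = \frac{58}{3}$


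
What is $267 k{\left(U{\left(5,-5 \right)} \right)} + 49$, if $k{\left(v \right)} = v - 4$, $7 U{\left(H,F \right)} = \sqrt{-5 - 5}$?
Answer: $-1019 + \frac{267 i \sqrt{10}}{7} \approx -1019.0 + 120.62 i$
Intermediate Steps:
$U{\left(H,F \right)} = \frac{i \sqrt{10}}{7}$ ($U{\left(H,F \right)} = \frac{\sqrt{-5 - 5}}{7} = \frac{\sqrt{-10}}{7} = \frac{i \sqrt{10}}{7}$)
$k{\left(v \right)} = -4 + v$ ($k{\left(v \right)} = v - 4 = -4 + v$)
$267 k{\left(U{\left(5,-5 \right)} \right)} + 49 = 267 \left(-4 + \frac{i \sqrt{10}}{7}\right) + 49 = \left(-1068 + \frac{267 i \sqrt{10}}{7}\right) + 49 = -1019 + \frac{267 i \sqrt{10}}{7}$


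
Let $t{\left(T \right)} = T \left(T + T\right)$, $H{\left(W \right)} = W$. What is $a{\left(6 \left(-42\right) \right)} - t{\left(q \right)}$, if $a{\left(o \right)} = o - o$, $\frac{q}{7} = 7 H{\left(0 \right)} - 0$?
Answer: $0$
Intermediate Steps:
$q = 0$ ($q = 7 \left(7 \cdot 0 - 0\right) = 7 \left(0 + \left(-4 + 4\right)\right) = 7 \left(0 + 0\right) = 7 \cdot 0 = 0$)
$t{\left(T \right)} = 2 T^{2}$ ($t{\left(T \right)} = T 2 T = 2 T^{2}$)
$a{\left(o \right)} = 0$
$a{\left(6 \left(-42\right) \right)} - t{\left(q \right)} = 0 - 2 \cdot 0^{2} = 0 - 2 \cdot 0 = 0 - 0 = 0 + 0 = 0$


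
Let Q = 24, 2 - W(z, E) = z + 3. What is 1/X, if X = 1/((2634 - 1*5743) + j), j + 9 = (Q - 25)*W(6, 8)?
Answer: -3111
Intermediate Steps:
W(z, E) = -1 - z (W(z, E) = 2 - (z + 3) = 2 - (3 + z) = 2 + (-3 - z) = -1 - z)
j = -2 (j = -9 + (24 - 25)*(-1 - 1*6) = -9 - (-1 - 6) = -9 - 1*(-7) = -9 + 7 = -2)
X = -1/3111 (X = 1/((2634 - 1*5743) - 2) = 1/((2634 - 5743) - 2) = 1/(-3109 - 2) = 1/(-3111) = -1/3111 ≈ -0.00032144)
1/X = 1/(-1/3111) = -3111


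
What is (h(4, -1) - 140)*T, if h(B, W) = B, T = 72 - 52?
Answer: -2720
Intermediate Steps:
T = 20
(h(4, -1) - 140)*T = (4 - 140)*20 = -136*20 = -2720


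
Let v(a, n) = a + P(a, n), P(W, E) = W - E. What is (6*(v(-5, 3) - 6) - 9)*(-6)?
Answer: 738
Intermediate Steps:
v(a, n) = -n + 2*a (v(a, n) = a + (a - n) = -n + 2*a)
(6*(v(-5, 3) - 6) - 9)*(-6) = (6*((-1*3 + 2*(-5)) - 6) - 9)*(-6) = (6*((-3 - 10) - 6) - 9)*(-6) = (6*(-13 - 6) - 9)*(-6) = (6*(-19) - 9)*(-6) = (-114 - 9)*(-6) = -123*(-6) = 738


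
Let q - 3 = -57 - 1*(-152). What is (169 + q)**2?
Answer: 71289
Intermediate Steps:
q = 98 (q = 3 + (-57 - 1*(-152)) = 3 + (-57 + 152) = 3 + 95 = 98)
(169 + q)**2 = (169 + 98)**2 = 267**2 = 71289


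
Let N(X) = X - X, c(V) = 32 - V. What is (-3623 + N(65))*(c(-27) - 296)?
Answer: 858651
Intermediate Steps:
N(X) = 0
(-3623 + N(65))*(c(-27) - 296) = (-3623 + 0)*((32 - 1*(-27)) - 296) = -3623*((32 + 27) - 296) = -3623*(59 - 296) = -3623*(-237) = 858651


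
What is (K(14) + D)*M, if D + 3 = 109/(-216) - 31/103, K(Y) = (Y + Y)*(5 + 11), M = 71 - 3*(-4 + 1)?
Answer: 98824370/2781 ≈ 35536.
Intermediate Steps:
M = 80 (M = 71 - 3*(-3) = 71 + 9 = 80)
K(Y) = 32*Y (K(Y) = (2*Y)*16 = 32*Y)
D = -84667/22248 (D = -3 + (109/(-216) - 31/103) = -3 + (109*(-1/216) - 31*1/103) = -3 + (-109/216 - 31/103) = -3 - 17923/22248 = -84667/22248 ≈ -3.8056)
(K(14) + D)*M = (32*14 - 84667/22248)*80 = (448 - 84667/22248)*80 = (9882437/22248)*80 = 98824370/2781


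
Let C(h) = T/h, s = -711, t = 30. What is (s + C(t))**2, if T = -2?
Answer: 113763556/225 ≈ 5.0562e+5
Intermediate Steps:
C(h) = -2/h
(s + C(t))**2 = (-711 - 2/30)**2 = (-711 - 2*1/30)**2 = (-711 - 1/15)**2 = (-10666/15)**2 = 113763556/225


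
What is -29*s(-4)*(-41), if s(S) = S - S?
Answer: 0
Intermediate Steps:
s(S) = 0
-29*s(-4)*(-41) = -29*0*(-41) = 0*(-41) = 0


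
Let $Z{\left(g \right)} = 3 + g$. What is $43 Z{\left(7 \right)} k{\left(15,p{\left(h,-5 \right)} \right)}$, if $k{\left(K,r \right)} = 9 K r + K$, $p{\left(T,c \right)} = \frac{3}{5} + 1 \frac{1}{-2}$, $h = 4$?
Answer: $12255$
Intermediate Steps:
$p{\left(T,c \right)} = \frac{1}{10}$ ($p{\left(T,c \right)} = 3 \cdot \frac{1}{5} + 1 \left(- \frac{1}{2}\right) = \frac{3}{5} - \frac{1}{2} = \frac{1}{10}$)
$k{\left(K,r \right)} = K + 9 K r$ ($k{\left(K,r \right)} = 9 K r + K = K + 9 K r$)
$43 Z{\left(7 \right)} k{\left(15,p{\left(h,-5 \right)} \right)} = 43 \left(3 + 7\right) 15 \left(1 + 9 \cdot \frac{1}{10}\right) = 43 \cdot 10 \cdot 15 \left(1 + \frac{9}{10}\right) = 430 \cdot 15 \cdot \frac{19}{10} = 430 \cdot \frac{57}{2} = 12255$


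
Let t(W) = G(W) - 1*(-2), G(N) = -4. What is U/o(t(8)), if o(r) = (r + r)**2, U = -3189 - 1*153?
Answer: -1671/8 ≈ -208.88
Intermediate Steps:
t(W) = -2 (t(W) = -4 - 1*(-2) = -4 + 2 = -2)
U = -3342 (U = -3189 - 153 = -3342)
o(r) = 4*r**2 (o(r) = (2*r)**2 = 4*r**2)
U/o(t(8)) = -3342/(4*(-2)**2) = -3342/(4*4) = -3342/16 = -3342*1/16 = -1671/8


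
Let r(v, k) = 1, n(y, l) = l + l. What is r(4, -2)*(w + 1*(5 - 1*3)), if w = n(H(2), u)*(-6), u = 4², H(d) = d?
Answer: -190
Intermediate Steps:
u = 16
n(y, l) = 2*l
w = -192 (w = (2*16)*(-6) = 32*(-6) = -192)
r(4, -2)*(w + 1*(5 - 1*3)) = 1*(-192 + 1*(5 - 1*3)) = 1*(-192 + 1*(5 - 3)) = 1*(-192 + 1*2) = 1*(-192 + 2) = 1*(-190) = -190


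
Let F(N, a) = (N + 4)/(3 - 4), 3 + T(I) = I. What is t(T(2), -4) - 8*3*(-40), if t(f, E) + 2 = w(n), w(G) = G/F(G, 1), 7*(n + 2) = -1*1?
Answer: 12469/13 ≈ 959.15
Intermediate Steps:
T(I) = -3 + I
F(N, a) = -4 - N (F(N, a) = (4 + N)/(-1) = (4 + N)*(-1) = -4 - N)
n = -15/7 (n = -2 + (-1*1)/7 = -2 + (⅐)*(-1) = -2 - ⅐ = -15/7 ≈ -2.1429)
w(G) = G/(-4 - G)
t(f, E) = -11/13 (t(f, E) = -2 - 1*(-15/7)/(4 - 15/7) = -2 - 1*(-15/7)/13/7 = -2 - 1*(-15/7)*7/13 = -2 + 15/13 = -11/13)
t(T(2), -4) - 8*3*(-40) = -11/13 - 8*3*(-40) = -11/13 - 24*(-40) = -11/13 + 960 = 12469/13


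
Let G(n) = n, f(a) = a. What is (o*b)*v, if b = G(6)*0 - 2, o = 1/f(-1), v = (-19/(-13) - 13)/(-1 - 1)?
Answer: 150/13 ≈ 11.538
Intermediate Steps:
v = 75/13 (v = (-19*(-1/13) - 13)/(-2) = (19/13 - 13)*(-½) = -150/13*(-½) = 75/13 ≈ 5.7692)
o = -1 (o = 1/(-1) = -1)
b = -2 (b = 6*0 - 2 = 0 - 2 = -2)
(o*b)*v = -1*(-2)*(75/13) = 2*(75/13) = 150/13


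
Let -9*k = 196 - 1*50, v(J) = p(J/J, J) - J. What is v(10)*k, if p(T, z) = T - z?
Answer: 2774/9 ≈ 308.22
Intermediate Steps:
v(J) = 1 - 2*J (v(J) = (J/J - J) - J = (1 - J) - J = 1 - 2*J)
k = -146/9 (k = -(196 - 1*50)/9 = -(196 - 50)/9 = -⅑*146 = -146/9 ≈ -16.222)
v(10)*k = (1 - 2*10)*(-146/9) = (1 - 20)*(-146/9) = -19*(-146/9) = 2774/9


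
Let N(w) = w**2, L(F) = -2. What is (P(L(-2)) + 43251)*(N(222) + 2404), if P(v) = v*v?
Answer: 2235764440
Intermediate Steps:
P(v) = v**2
(P(L(-2)) + 43251)*(N(222) + 2404) = ((-2)**2 + 43251)*(222**2 + 2404) = (4 + 43251)*(49284 + 2404) = 43255*51688 = 2235764440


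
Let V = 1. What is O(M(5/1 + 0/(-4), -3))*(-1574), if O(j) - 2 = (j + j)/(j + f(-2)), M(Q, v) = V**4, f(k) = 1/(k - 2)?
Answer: -22036/3 ≈ -7345.3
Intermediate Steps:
f(k) = 1/(-2 + k)
M(Q, v) = 1 (M(Q, v) = 1**4 = 1)
O(j) = 2 + 2*j/(-1/4 + j) (O(j) = 2 + (j + j)/(j + 1/(-2 - 2)) = 2 + (2*j)/(j + 1/(-4)) = 2 + (2*j)/(j - 1/4) = 2 + (2*j)/(-1/4 + j) = 2 + 2*j/(-1/4 + j))
O(M(5/1 + 0/(-4), -3))*(-1574) = (2*(-1 + 8*1)/(-1 + 4*1))*(-1574) = (2*(-1 + 8)/(-1 + 4))*(-1574) = (2*7/3)*(-1574) = (2*(1/3)*7)*(-1574) = (14/3)*(-1574) = -22036/3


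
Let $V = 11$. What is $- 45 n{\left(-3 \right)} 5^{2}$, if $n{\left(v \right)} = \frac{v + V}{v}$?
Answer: $3000$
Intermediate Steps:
$n{\left(v \right)} = \frac{11 + v}{v}$ ($n{\left(v \right)} = \frac{v + 11}{v} = \frac{11 + v}{v}$)
$- 45 n{\left(-3 \right)} 5^{2} = - 45 \frac{11 - 3}{-3} \cdot 5^{2} = - 45 \left(\left(- \frac{1}{3}\right) 8\right) 25 = \left(-45\right) \left(- \frac{8}{3}\right) 25 = 120 \cdot 25 = 3000$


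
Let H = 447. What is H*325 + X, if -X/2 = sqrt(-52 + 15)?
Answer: 145275 - 2*I*sqrt(37) ≈ 1.4528e+5 - 12.166*I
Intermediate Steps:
X = -2*I*sqrt(37) (X = -2*sqrt(-52 + 15) = -2*I*sqrt(37) ≈ -12.166*I)
H*325 + X = 447*325 - 2*I*sqrt(37) = 145275 - 2*I*sqrt(37)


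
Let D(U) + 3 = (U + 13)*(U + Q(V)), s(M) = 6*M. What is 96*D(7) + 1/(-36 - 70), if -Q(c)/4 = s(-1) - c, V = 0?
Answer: 6278591/106 ≈ 59232.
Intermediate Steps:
Q(c) = 24 + 4*c (Q(c) = -4*(6*(-1) - c) = -4*(-6 - c) = 24 + 4*c)
D(U) = -3 + (13 + U)*(24 + U) (D(U) = -3 + (U + 13)*(U + (24 + 4*0)) = -3 + (13 + U)*(U + (24 + 0)) = -3 + (13 + U)*(U + 24) = -3 + (13 + U)*(24 + U))
96*D(7) + 1/(-36 - 70) = 96*(309 + 7**2 + 37*7) + 1/(-36 - 70) = 96*(309 + 49 + 259) + 1/(-106) = 96*617 - 1/106 = 59232 - 1/106 = 6278591/106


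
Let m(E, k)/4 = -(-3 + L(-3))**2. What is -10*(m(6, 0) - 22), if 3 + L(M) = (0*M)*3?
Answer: 1660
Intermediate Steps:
L(M) = -3 (L(M) = -3 + (0*M)*3 = -3 + 0*3 = -3 + 0 = -3)
m(E, k) = -144 (m(E, k) = 4*(-(-3 - 3)**2) = 4*(-1*(-6)**2) = 4*(-1*36) = 4*(-36) = -144)
-10*(m(6, 0) - 22) = -10*(-144 - 22) = -10*(-166) = 1660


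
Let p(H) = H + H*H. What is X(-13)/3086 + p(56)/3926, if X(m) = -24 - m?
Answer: 4903663/6057818 ≈ 0.80948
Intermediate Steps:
p(H) = H + H**2
X(-13)/3086 + p(56)/3926 = (-24 - 1*(-13))/3086 + (56*(1 + 56))/3926 = (-24 + 13)*(1/3086) + (56*57)*(1/3926) = -11*1/3086 + 3192*(1/3926) = -11/3086 + 1596/1963 = 4903663/6057818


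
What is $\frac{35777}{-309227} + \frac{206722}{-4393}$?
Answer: $- \frac{64081192255}{1358434211} \approx -47.173$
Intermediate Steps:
$\frac{35777}{-309227} + \frac{206722}{-4393} = 35777 \left(- \frac{1}{309227}\right) + 206722 \left(- \frac{1}{4393}\right) = - \frac{35777}{309227} - \frac{206722}{4393} = - \frac{64081192255}{1358434211}$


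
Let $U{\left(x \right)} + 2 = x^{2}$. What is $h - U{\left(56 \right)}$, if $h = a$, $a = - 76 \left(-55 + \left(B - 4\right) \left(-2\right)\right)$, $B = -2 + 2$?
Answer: $438$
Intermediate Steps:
$U{\left(x \right)} = -2 + x^{2}$
$B = 0$
$a = 3572$ ($a = - 76 \left(-55 + \left(0 - 4\right) \left(-2\right)\right) = - 76 \left(-55 - -8\right) = - 76 \left(-55 + 8\right) = \left(-76\right) \left(-47\right) = 3572$)
$h = 3572$
$h - U{\left(56 \right)} = 3572 - \left(-2 + 56^{2}\right) = 3572 - \left(-2 + 3136\right) = 3572 - 3134 = 438$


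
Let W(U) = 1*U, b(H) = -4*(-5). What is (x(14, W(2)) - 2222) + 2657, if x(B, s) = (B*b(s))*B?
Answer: 4355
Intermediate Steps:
b(H) = 20
W(U) = U
x(B, s) = 20*B**2 (x(B, s) = (B*20)*B = (20*B)*B = 20*B**2)
(x(14, W(2)) - 2222) + 2657 = (20*14**2 - 2222) + 2657 = (20*196 - 2222) + 2657 = (3920 - 2222) + 2657 = 1698 + 2657 = 4355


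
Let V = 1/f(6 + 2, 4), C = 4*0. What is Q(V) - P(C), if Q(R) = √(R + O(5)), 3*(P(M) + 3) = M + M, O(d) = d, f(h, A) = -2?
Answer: 3 + 3*√2/2 ≈ 5.1213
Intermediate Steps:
C = 0
V = -½ (V = 1/(-2) = -½ ≈ -0.50000)
P(M) = -3 + 2*M/3 (P(M) = -3 + (M + M)/3 = -3 + (2*M)/3 = -3 + 2*M/3)
Q(R) = √(5 + R) (Q(R) = √(R + 5) = √(5 + R))
Q(V) - P(C) = √(5 - ½) - (-3 + (⅔)*0) = √(9/2) - (-3 + 0) = 3*√2/2 - 1*(-3) = 3*√2/2 + 3 = 3 + 3*√2/2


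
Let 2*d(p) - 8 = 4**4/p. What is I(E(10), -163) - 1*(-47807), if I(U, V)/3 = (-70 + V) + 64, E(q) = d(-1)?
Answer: 47300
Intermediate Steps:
d(p) = 4 + 128/p (d(p) = 4 + (4**4/p)/2 = 4 + (256/p)/2 = 4 + 128/p)
E(q) = -124 (E(q) = 4 + 128/(-1) = 4 + 128*(-1) = 4 - 128 = -124)
I(U, V) = -18 + 3*V (I(U, V) = 3*((-70 + V) + 64) = 3*(-6 + V) = -18 + 3*V)
I(E(10), -163) - 1*(-47807) = (-18 + 3*(-163)) - 1*(-47807) = (-18 - 489) + 47807 = -507 + 47807 = 47300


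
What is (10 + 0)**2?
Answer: 100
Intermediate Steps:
(10 + 0)**2 = 10**2 = 100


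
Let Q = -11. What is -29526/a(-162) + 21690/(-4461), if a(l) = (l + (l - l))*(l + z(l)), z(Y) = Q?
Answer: -41088857/6945777 ≈ -5.9157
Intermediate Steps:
z(Y) = -11
a(l) = l*(-11 + l) (a(l) = (l + (l - l))*(l - 11) = (l + 0)*(-11 + l) = l*(-11 + l))
-29526/a(-162) + 21690/(-4461) = -29526*(-1/(162*(-11 - 162))) + 21690/(-4461) = -29526/((-162*(-173))) + 21690*(-1/4461) = -29526/28026 - 7230/1487 = -29526*1/28026 - 7230/1487 = -4921/4671 - 7230/1487 = -41088857/6945777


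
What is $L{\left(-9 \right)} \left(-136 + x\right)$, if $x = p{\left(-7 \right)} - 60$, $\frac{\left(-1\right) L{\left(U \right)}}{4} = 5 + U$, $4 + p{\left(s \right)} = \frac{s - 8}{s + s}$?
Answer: $- \frac{22280}{7} \approx -3182.9$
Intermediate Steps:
$p{\left(s \right)} = -4 + \frac{-8 + s}{2 s}$ ($p{\left(s \right)} = -4 + \frac{s - 8}{s + s} = -4 + \frac{-8 + s}{2 s}$)
$L{\left(U \right)} = -20 - 4 U$ ($L{\left(U \right)} = - 4 \left(5 + U\right) = -20 - 4 U$)
$x = - \frac{881}{14}$ ($x = \left(- \frac{7}{2} - \frac{4}{-7}\right) - 60 = \left(- \frac{7}{2} - - \frac{4}{7}\right) - 60 = \left(- \frac{7}{2} + \frac{4}{7}\right) - 60 = - \frac{41}{14} - 60 = - \frac{881}{14} \approx -62.929$)
$L{\left(-9 \right)} \left(-136 + x\right) = \left(-20 - -36\right) \left(-136 - \frac{881}{14}\right) = \left(-20 + 36\right) \left(- \frac{2785}{14}\right) = 16 \left(- \frac{2785}{14}\right) = - \frac{22280}{7}$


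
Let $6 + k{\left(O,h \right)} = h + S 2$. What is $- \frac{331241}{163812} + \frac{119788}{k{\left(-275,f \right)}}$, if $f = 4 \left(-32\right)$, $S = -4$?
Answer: $- \frac{9834874039}{11630652} \approx -845.6$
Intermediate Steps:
$f = -128$
$k{\left(O,h \right)} = -14 + h$ ($k{\left(O,h \right)} = -6 + \left(h - 8\right) = -6 + \left(-8 + h\right) = -14 + h$)
$- \frac{331241}{163812} + \frac{119788}{k{\left(-275,f \right)}} = - \frac{331241}{163812} + \frac{119788}{-14 - 128} = \left(-331241\right) \frac{1}{163812} + \frac{119788}{-142} = - \frac{331241}{163812} + 119788 \left(- \frac{1}{142}\right) = - \frac{331241}{163812} - \frac{59894}{71} = - \frac{9834874039}{11630652}$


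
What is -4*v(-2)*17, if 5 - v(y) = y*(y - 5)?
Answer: 612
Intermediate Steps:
v(y) = 5 - y*(-5 + y) (v(y) = 5 - y*(y - 5) = 5 - y*(-5 + y))
-4*v(-2)*17 = -4*(5 - 1*(-2)² + 5*(-2))*17 = -4*(5 - 1*4 - 10)*17 = -4*(5 - 4 - 10)*17 = -4*(-9)*17 = 36*17 = 612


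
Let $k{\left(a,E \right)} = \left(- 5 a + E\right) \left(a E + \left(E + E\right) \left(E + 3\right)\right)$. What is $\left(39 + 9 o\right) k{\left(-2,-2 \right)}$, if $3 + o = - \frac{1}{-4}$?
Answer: $0$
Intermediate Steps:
$o = - \frac{11}{4}$ ($o = -3 - \frac{1}{-4} = -3 - - \frac{1}{4} = -3 + \frac{1}{4} = - \frac{11}{4} \approx -2.75$)
$k{\left(a,E \right)} = \left(E - 5 a\right) \left(E a + 2 E \left(3 + E\right)\right)$
$\left(39 + 9 o\right) k{\left(-2,-2 \right)} = \left(39 + 9 \left(- \frac{11}{4}\right)\right) \left(- 2 \left(\left(-30\right) \left(-2\right) - 5 \left(-2\right)^{2} + 2 \left(-2\right)^{2} + 6 \left(-2\right) - \left(-18\right) \left(-2\right)\right)\right) = \left(39 - \frac{99}{4}\right) \left(- 2 \left(60 - 20 + 2 \cdot 4 - 12 - 36\right)\right) = \frac{57 \left(- 2 \left(60 - 20 + 8 - 12 - 36\right)\right)}{4} = \frac{57 \left(\left(-2\right) 0\right)}{4} = \frac{57}{4} \cdot 0 = 0$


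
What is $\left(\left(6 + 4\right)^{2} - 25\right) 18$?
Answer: $1350$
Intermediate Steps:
$\left(\left(6 + 4\right)^{2} - 25\right) 18 = \left(10^{2} - 25\right) 18 = \left(100 - 25\right) 18 = 75 \cdot 18 = 1350$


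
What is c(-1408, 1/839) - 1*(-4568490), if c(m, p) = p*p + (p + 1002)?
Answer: 3216561378972/703921 ≈ 4.5695e+6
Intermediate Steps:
c(m, p) = 1002 + p + p² (c(m, p) = p² + (1002 + p) = 1002 + p + p²)
c(-1408, 1/839) - 1*(-4568490) = (1002 + 1/839 + (1/839)²) - 1*(-4568490) = (1002 + 1/839 + (1/839)²) + 4568490 = (1002 + 1/839 + 1/703921) + 4568490 = 705329682/703921 + 4568490 = 3216561378972/703921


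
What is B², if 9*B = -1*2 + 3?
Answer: 1/81 ≈ 0.012346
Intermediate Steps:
B = ⅑ (B = (-1*2 + 3)/9 = (-2 + 3)/9 = (⅑)*1 = ⅑ ≈ 0.11111)
B² = (⅑)² = 1/81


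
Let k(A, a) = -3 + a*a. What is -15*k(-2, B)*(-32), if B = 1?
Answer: -960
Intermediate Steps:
k(A, a) = -3 + a**2
-15*k(-2, B)*(-32) = -15*(-3 + 1**2)*(-32) = -15*(-3 + 1)*(-32) = -15*(-2)*(-32) = 30*(-32) = -960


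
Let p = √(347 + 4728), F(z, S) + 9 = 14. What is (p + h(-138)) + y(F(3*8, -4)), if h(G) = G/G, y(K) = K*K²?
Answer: 126 + 5*√203 ≈ 197.24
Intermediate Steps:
F(z, S) = 5 (F(z, S) = -9 + 14 = 5)
y(K) = K³
h(G) = 1
p = 5*√203 (p = √5075 = 5*√203 ≈ 71.239)
(p + h(-138)) + y(F(3*8, -4)) = (5*√203 + 1) + 5³ = (1 + 5*√203) + 125 = 126 + 5*√203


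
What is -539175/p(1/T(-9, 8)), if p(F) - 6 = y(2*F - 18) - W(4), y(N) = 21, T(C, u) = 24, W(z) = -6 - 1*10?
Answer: -539175/43 ≈ -12539.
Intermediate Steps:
W(z) = -16 (W(z) = -6 - 10 = -16)
p(F) = 43 (p(F) = 6 + (21 - 1*(-16)) = 6 + (21 + 16) = 6 + 37 = 43)
-539175/p(1/T(-9, 8)) = -539175/43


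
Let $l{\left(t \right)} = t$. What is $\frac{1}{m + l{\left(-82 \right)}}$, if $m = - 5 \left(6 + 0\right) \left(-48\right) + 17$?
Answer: $\frac{1}{1375} \approx 0.00072727$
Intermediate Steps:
$m = 1457$ ($m = \left(-5\right) 6 \left(-48\right) + 17 = \left(-30\right) \left(-48\right) + 17 = 1440 + 17 = 1457$)
$\frac{1}{m + l{\left(-82 \right)}} = \frac{1}{1457 - 82} = \frac{1}{1375}$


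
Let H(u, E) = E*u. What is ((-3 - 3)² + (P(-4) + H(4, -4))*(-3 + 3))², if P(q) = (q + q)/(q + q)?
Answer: 1296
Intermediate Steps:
P(q) = 1 (P(q) = (2*q)/((2*q)) = (2*q)*(1/(2*q)) = 1)
((-3 - 3)² + (P(-4) + H(4, -4))*(-3 + 3))² = ((-3 - 3)² + (1 - 4*4)*(-3 + 3))² = ((-6)² + (1 - 16)*0)² = (36 - 15*0)² = (36 + 0)² = 36² = 1296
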